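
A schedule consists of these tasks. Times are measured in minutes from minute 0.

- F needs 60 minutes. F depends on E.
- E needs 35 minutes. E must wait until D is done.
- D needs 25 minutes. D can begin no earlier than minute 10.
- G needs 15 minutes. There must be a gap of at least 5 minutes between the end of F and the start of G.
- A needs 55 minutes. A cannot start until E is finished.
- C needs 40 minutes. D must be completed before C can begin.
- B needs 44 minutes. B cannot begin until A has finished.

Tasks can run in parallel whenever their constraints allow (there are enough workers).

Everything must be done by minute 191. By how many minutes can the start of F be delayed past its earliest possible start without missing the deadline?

41

After its own release at minute 10, D can start at minute 10 and finishes at minute 35.
E cannot begin until D (finishes minute 35). It runs from minute 35 to 35 + 35 = minute 70.
F waits on E (finishes minute 70), so it starts at minute 70 and finishes at 70 + 60 = minute 130.

Working backward from the deadline:
G has no dependents, so it just needs to finish by minute 191. Starting by 191 − 15 = minute 176 achieves that.
F has to be done before G (must start by minute 176, minus 5-minute gap → minute 171). That means finishing by minute 171, i.e. starting by 171 − 60 = minute 111.
So F can start as early as minute 70 and as late as minute 111, giving 111 − 70 = 41 minutes of slack.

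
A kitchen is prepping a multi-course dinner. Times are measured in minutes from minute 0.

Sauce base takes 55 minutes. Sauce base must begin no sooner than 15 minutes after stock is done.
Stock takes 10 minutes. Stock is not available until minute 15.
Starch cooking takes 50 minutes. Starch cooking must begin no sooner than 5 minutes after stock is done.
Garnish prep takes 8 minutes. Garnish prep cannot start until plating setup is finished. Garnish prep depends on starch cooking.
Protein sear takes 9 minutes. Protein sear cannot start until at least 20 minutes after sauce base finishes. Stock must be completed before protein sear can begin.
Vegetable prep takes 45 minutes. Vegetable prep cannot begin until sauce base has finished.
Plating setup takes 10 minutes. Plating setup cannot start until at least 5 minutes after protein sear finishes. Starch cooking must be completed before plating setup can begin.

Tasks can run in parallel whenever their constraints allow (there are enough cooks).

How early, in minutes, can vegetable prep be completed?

140

Stock waits on its own release at minute 15, so it starts at minute 15 and finishes at 15 + 10 = minute 25.
Sauce base cannot begin until stock (finishes minute 25, plus 15-minute gap → minute 40). It runs from minute 40 to 40 + 55 = minute 95.
After sauce base (finishes minute 95), vegetable prep can start at minute 95 and finishes at minute 140.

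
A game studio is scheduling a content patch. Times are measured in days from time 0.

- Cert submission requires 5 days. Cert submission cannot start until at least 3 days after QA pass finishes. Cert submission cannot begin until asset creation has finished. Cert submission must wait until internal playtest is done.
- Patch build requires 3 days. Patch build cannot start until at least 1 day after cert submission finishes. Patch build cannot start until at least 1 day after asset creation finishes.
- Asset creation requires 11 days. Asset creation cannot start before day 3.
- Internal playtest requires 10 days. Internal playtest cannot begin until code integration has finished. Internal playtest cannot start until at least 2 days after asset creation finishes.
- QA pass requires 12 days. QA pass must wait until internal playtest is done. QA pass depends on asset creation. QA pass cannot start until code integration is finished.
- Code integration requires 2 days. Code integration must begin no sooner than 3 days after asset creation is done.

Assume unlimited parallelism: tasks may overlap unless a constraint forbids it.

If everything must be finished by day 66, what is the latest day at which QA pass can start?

Patch build has no dependents, so it just needs to finish by day 66. Starting by 66 − 3 = day 63 achieves that.
Cert submission has to be done before patch build (must start by day 63, minus 1-day gap → day 62). That means finishing by day 62, i.e. starting by 62 − 5 = day 57.
QA pass has to be done before cert submission (must start by day 57, minus 3-day gap → day 54). That means finishing by day 54, i.e. starting by 54 − 12 = day 42.

42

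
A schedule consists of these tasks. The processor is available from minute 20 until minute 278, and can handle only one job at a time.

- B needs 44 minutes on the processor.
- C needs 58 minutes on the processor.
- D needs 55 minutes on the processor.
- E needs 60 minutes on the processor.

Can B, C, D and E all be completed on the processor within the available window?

Yes

The processor window is 278 − 20 = 258 minutes.
Running back to back, the jobs need 44 + 58 + 55 + 60 = 217 minutes on the processor.
Since 217 ≤ 258, they fit within the window.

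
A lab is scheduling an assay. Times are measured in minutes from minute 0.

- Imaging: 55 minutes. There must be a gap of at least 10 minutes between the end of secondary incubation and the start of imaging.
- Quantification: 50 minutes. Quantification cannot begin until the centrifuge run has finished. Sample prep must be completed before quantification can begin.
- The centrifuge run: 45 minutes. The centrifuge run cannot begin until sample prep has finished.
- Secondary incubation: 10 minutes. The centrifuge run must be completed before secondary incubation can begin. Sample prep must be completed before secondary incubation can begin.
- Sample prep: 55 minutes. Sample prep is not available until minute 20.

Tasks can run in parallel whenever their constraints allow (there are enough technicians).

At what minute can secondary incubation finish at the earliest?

130

Sample prep waits on its own release at minute 20, so it starts at minute 20 and finishes at 20 + 55 = minute 75.
The centrifuge run waits on sample prep (finishes minute 75), so it starts at minute 75 and finishes at 75 + 45 = minute 120.
For secondary incubation: the centrifuge run (finishes minute 120); sample prep (finishes minute 75). Taking the maximum gives a start of minute 120, and it finishes at 120 + 10 = minute 130.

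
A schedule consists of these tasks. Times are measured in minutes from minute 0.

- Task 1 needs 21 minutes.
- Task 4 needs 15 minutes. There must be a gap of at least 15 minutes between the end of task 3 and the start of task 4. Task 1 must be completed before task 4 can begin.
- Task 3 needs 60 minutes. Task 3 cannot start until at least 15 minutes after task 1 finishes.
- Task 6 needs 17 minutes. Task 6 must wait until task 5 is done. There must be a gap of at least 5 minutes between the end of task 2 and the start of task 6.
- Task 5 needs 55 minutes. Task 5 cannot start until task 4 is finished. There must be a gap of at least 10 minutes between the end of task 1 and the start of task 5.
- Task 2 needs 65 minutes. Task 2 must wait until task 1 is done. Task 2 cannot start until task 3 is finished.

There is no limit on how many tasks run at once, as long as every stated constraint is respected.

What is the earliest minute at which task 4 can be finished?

Nothing blocks task 1, so it runs from minute 0 to minute 21.
After task 1 (finishes minute 21, plus 15-minute gap → minute 36), task 3 can start at minute 36 and finishes at minute 96.
Task 4 needs all of task 3 (finishes minute 96, plus 15-minute gap → minute 111); task 1 (finishes minute 21). That puts its earliest start at minute 111; it finishes at 111 + 15 = minute 126.

126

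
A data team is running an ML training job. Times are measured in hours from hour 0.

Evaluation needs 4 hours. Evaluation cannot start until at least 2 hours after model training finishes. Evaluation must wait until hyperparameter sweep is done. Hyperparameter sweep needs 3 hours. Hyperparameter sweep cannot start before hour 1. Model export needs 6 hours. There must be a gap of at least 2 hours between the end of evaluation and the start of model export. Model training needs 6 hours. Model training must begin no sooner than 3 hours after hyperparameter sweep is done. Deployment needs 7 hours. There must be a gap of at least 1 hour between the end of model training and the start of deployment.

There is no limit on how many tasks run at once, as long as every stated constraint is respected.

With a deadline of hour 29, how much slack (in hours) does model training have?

Hyperparameter sweep cannot begin until its own release at hour 1. It runs from hour 1 to 1 + 3 = hour 4.
Model training waits on hyperparameter sweep (finishes hour 4, plus 3-hour gap → hour 7), so it starts at hour 7 and finishes at 7 + 6 = hour 13.

Working backward from the deadline:
Nothing follows model export; the deadline of hour 29 is its only limit. It must start by 29 − 6 = hour 23.
Evaluation feeds into model export (must start by hour 23, minus 2-hour gap → hour 21); so evaluation must finish by hour 21 and therefore start by hour 17.
Deployment has no dependents, so it just needs to finish by hour 29. Starting by 29 − 7 = hour 22 achieves that.
Model training feeds evaluation (must start by hour 17, minus 2-hour gap → hour 15); deployment (must start by hour 22, minus 1-hour gap → hour 21). Taking the minimum, model training must finish by hour 15 and start by 15 − 6 = hour 9.
So model training can start as early as hour 7 and as late as hour 9, giving 9 − 7 = 2 hours of slack.

2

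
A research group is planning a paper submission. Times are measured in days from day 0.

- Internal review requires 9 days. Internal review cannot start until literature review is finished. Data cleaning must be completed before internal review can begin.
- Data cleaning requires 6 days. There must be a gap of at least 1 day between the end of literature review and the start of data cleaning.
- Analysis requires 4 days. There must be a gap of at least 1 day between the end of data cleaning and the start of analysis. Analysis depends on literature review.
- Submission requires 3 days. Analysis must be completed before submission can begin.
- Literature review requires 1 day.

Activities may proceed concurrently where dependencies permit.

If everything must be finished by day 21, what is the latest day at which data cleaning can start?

Submission must finish by day 21; it takes 3 days, so it must start by 21 − 3 = day 18.
Analysis has to be done before submission (must start by day 18). That means finishing by day 18, i.e. starting by 18 − 4 = day 14.
Internal review must finish by day 21; it takes 9 days, so it must start by 21 − 9 = day 12.
Data cleaning feeds analysis (must start by day 14, minus 1-day gap → day 13); internal review (must start by day 12). Taking the minimum, data cleaning must finish by day 12 and start by 12 − 6 = day 6.

6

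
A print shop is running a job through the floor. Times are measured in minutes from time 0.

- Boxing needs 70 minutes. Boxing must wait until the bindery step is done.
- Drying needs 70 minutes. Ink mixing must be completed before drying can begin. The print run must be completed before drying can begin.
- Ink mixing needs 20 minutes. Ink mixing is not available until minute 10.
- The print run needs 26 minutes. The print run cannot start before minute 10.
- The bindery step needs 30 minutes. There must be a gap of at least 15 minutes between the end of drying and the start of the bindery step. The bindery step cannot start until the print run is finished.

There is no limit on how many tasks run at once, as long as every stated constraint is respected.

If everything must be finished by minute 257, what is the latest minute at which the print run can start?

46

Boxing must finish by minute 257; it takes 70 minutes, so it must start by 257 − 70 = minute 187.
The bindery step feeds into boxing (must start by minute 187); so the bindery step must finish by minute 187 and therefore start by minute 157.
Since the bindery step (must start by minute 157, minus 15-minute gap → minute 142) depends on it, drying must finish by minute 142. Backing off its 70-minute duration gives a latest start of minute 72.
The print run has several dependents: drying (must start by minute 72); the bindery step (must start by minute 157). The earliest of those limits is minute 72, so the print run must start by 72 − 26 = minute 46.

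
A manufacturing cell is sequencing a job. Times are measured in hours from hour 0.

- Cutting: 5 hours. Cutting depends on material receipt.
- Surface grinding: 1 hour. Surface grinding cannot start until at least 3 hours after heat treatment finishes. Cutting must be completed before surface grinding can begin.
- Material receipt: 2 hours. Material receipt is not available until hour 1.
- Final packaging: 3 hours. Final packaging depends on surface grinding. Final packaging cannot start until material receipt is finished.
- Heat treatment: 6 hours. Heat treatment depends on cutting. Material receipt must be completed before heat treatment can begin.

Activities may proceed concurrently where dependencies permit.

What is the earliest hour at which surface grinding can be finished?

After its own release at hour 1, material receipt can start at hour 1 and finishes at hour 3.
Cutting waits on material receipt (finishes hour 3), so it starts at hour 3 and finishes at 3 + 5 = hour 8.
Heat treatment cannot start until cutting (finishes hour 8); material receipt (finishes hour 3). The controlling bound is hour 8, so heat treatment finishes at 8 + 6 = hour 14.
Surface grinding needs all of heat treatment (finishes hour 14, plus 3-hour gap → hour 17); cutting (finishes hour 8). That puts its earliest start at hour 17; it finishes at 17 + 1 = hour 18.

18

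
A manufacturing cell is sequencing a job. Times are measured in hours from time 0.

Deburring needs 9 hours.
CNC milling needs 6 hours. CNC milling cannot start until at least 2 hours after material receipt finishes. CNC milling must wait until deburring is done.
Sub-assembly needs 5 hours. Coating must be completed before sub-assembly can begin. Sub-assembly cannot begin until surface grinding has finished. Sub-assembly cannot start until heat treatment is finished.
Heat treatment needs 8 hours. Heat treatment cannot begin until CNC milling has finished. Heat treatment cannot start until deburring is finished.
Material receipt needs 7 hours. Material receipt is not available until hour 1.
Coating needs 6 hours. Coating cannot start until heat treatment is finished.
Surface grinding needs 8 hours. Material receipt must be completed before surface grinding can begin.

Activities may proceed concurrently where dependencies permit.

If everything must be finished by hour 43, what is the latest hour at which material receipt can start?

9

Sub-assembly has no dependents, so it just needs to finish by hour 43. Starting by 43 − 5 = hour 38 achieves that.
Coating has to be done before sub-assembly (must start by hour 38). That means finishing by hour 38, i.e. starting by 38 − 6 = hour 32.
Heat treatment feeds coating (must start by hour 32); sub-assembly (must start by hour 38). Taking the minimum, heat treatment must finish by hour 32 and start by 32 − 8 = hour 24.
CNC milling must finish before heat treatment (must start by hour 24). With a 6-hour duration, CNC milling must start by 24 − 6 = hour 18.
Surface grinding must finish before sub-assembly (must start by hour 38). With an 8-hour duration, surface grinding must start by 38 − 8 = hour 30.
For material receipt: CNC milling (must start by hour 18, minus 2-hour gap → hour 16); surface grinding (must start by hour 30). The most restrictive is hour 16; with a 7-hour duration, material receipt must start by hour 9.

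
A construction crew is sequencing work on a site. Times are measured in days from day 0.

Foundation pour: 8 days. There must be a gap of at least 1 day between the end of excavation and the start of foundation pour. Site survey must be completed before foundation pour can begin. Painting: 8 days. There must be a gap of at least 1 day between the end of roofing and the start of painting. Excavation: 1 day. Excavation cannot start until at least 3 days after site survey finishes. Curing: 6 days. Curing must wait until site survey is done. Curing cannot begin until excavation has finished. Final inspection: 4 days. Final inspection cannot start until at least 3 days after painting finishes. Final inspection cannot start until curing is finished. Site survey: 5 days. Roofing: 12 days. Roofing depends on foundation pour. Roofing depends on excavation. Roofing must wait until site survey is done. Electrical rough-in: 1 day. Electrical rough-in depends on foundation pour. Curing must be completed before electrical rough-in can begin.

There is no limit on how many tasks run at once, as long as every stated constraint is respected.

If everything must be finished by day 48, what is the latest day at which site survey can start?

Final inspection has no dependents, so it just needs to finish by day 48. Starting by 48 − 4 = day 44 achieves that.
Painting must finish before final inspection (must start by day 44, minus 3-day gap → day 41). With an 8-day duration, painting must start by 41 − 8 = day 33.
Roofing must finish before painting (must start by day 33, minus 1-day gap → day 32). With a 12-day duration, roofing must start by 32 − 12 = day 20.
To finish by day 48, electrical rough-in (duration 1) must start no later than day 47.
Foundation pour must finish in time for roofing (must start by day 20); electrical rough-in (must start by day 47). The tightest is day 20, so foundation pour must start by 20 − 8 = day 12.
Curing must finish in time for electrical rough-in (must start by day 47); final inspection (must start by day 44). The tightest is day 44, so curing must start by 44 − 6 = day 38.
Excavation must finish in time for foundation pour (must start by day 12, minus 1-day gap → day 11); curing (must start by day 38); roofing (must start by day 20). The tightest is day 11, so excavation must start by 11 − 1 = day 10.
Site survey must finish in time for excavation (must start by day 10, minus 3-day gap → day 7); foundation pour (must start by day 12); curing (must start by day 38); roofing (must start by day 20). The tightest is day 7, so site survey must start by 7 − 5 = day 2.

2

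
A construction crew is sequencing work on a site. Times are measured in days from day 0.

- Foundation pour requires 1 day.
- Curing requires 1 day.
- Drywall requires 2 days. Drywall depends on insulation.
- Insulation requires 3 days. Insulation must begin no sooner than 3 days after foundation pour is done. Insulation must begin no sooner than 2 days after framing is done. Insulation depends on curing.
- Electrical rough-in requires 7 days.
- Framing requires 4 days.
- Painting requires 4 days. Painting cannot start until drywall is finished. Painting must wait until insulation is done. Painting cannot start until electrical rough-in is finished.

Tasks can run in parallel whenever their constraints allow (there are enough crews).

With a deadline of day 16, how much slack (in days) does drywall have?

Framing has no prerequisites, so it starts at day 0 and finishes at day 4.
Curing has no prerequisites, so it starts at day 0 and finishes at day 1.
Nothing blocks foundation pour, so it runs from day 0 to day 1.
For insulation: foundation pour (finishes day 1, plus 3-day gap → day 4); framing (finishes day 4, plus 2-day gap → day 6); curing (finishes day 1). Taking the maximum gives a start of day 6, and it finishes at 6 + 3 = day 9.
After insulation (finishes day 9), drywall can start at day 9 and finishes at day 11.

Working backward from the deadline:
Painting has no dependents, so it just needs to finish by day 16. Starting by 16 − 4 = day 12 achieves that.
Drywall has to be done before painting (must start by day 12). That means finishing by day 12, i.e. starting by 12 − 2 = day 10.
So drywall can start as early as day 9 and as late as day 10, giving 10 − 9 = 1 day of slack.

1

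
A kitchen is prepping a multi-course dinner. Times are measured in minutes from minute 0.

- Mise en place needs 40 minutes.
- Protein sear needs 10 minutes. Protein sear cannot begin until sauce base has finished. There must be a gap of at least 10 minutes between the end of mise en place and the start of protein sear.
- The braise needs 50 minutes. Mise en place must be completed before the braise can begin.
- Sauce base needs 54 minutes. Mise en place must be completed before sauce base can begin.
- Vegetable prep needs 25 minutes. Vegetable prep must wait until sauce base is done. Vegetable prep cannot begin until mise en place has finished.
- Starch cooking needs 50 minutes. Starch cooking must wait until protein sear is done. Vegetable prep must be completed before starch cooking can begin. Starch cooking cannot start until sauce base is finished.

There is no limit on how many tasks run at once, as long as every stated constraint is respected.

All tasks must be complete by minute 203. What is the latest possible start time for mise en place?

34

Starch cooking has no dependents, so it just needs to finish by minute 203. Starting by 203 − 50 = minute 153 achieves that.
Protein sear must finish before starch cooking (must start by minute 153). With a 10-minute duration, protein sear must start by 153 − 10 = minute 143.
Since starch cooking (must start by minute 153) depends on it, vegetable prep must finish by minute 153. Backing off its 25-minute duration gives a latest start of minute 128.
For sauce base: protein sear (must start by minute 143); vegetable prep (must start by minute 128); starch cooking (must start by minute 153). The most restrictive is minute 128; with a 54-minute duration, sauce base must start by minute 74.
Nothing follows the braise; the deadline of minute 203 is its only limit. It must start by 203 − 50 = minute 153.
Mise en place must finish in time for sauce base (must start by minute 74); the braise (must start by minute 153); protein sear (must start by minute 143, minus 10-minute gap → minute 133); vegetable prep (must start by minute 128). The tightest is minute 74, so mise en place must start by 74 − 40 = minute 34.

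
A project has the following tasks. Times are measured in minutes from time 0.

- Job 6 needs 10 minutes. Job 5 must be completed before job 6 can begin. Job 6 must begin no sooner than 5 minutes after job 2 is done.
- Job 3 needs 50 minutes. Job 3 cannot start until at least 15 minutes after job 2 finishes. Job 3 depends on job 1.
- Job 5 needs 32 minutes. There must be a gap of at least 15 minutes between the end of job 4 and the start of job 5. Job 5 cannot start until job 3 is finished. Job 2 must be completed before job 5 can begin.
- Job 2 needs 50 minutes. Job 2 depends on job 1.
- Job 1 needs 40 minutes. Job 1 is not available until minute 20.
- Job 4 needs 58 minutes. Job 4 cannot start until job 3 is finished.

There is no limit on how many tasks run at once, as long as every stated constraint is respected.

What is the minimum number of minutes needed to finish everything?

290

Job 1 cannot begin until its own release at minute 20. It runs from minute 20 to 20 + 40 = minute 60.
Job 2 waits on job 1 (finishes minute 60), so it starts at minute 60 and finishes at 60 + 50 = minute 110.
Job 3 cannot start until job 2 (finishes minute 110, plus 15-minute gap → minute 125); job 1 (finishes minute 60). The controlling bound is minute 125, so job 3 finishes at 125 + 50 = minute 175.
Job 4 waits on job 3 (finishes minute 175), so it starts at minute 175 and finishes at 175 + 58 = minute 233.
Job 5 cannot start until job 4 (finishes minute 233, plus 15-minute gap → minute 248); job 3 (finishes minute 175); job 2 (finishes minute 110). The controlling bound is minute 248, so job 5 finishes at 248 + 32 = minute 280.
Job 6 cannot start until job 5 (finishes minute 280); job 2 (finishes minute 110, plus 5-minute gap → minute 115). The controlling bound is minute 280, so job 6 finishes at 280 + 10 = minute 290.
All tasks are finished once the last one completes. Finish times: Job 1 at 60, Job 2 at 110, Job 3 at 175, Job 4 at 233, Job 5 at 280, Job 6 at 290. The latest is minute 290.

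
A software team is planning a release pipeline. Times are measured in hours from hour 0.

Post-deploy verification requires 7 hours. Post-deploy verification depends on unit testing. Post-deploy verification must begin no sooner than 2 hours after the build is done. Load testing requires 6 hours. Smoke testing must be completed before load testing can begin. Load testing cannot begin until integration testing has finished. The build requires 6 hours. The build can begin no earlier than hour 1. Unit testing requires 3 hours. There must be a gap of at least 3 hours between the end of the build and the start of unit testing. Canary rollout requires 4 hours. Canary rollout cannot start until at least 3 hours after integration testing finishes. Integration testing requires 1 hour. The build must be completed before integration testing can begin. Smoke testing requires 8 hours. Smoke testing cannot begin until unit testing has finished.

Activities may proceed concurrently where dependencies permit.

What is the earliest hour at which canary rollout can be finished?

The build cannot begin until its own release at hour 1. It runs from hour 1 to 1 + 6 = hour 7.
After the build (finishes hour 7), integration testing can start at hour 7 and finishes at hour 8.
After integration testing (finishes hour 8, plus 3-hour gap → hour 11), canary rollout can start at hour 11 and finishes at hour 15.

15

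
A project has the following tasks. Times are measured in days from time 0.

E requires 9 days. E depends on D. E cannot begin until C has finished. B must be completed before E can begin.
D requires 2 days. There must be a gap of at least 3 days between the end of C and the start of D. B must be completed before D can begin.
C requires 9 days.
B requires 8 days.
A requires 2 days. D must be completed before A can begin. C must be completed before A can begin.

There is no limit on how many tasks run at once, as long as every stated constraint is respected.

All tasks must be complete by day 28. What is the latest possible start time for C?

To finish by day 28, A (duration 2) must start no later than day 26.
E must finish by day 28; it takes 9 days, so it must start by 28 − 9 = day 19.
D has several dependents: A (must start by day 26); E (must start by day 19). The earliest of those limits is day 19, so D must start by 19 − 2 = day 17.
C must finish in time for A (must start by day 26); D (must start by day 17, minus 3-day gap → day 14); E (must start by day 19). The tightest is day 14, so C must start by 14 − 9 = day 5.

5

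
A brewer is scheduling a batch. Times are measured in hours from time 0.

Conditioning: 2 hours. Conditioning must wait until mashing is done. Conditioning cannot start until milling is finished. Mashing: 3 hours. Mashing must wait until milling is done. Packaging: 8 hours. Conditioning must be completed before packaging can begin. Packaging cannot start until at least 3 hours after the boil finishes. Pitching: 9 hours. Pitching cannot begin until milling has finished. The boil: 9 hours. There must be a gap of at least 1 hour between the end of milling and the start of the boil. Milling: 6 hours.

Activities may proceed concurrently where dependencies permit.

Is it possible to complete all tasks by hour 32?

Yes

Milling has no prerequisites, so it starts at hour 0 and finishes at hour 6.
After milling (finishes hour 6), pitching can start at hour 6 and finishes at hour 15.
The boil cannot begin until milling (finishes hour 6, plus 1-hour gap → hour 7). It runs from hour 7 to 7 + 9 = hour 16.
Mashing cannot begin until milling (finishes hour 6). It runs from hour 6 to 6 + 3 = hour 9.
Conditioning cannot start until mashing (finishes hour 9); milling (finishes hour 6). The controlling bound is hour 9, so conditioning finishes at 9 + 2 = hour 11.
For packaging: conditioning (finishes hour 11); the boil (finishes hour 16, plus 3-hour gap → hour 19). Taking the maximum gives a start of hour 19, and it finishes at 19 + 8 = hour 27.
Every task is finished by hour 27, which is no later than the deadline of 32, so the schedule is feasible.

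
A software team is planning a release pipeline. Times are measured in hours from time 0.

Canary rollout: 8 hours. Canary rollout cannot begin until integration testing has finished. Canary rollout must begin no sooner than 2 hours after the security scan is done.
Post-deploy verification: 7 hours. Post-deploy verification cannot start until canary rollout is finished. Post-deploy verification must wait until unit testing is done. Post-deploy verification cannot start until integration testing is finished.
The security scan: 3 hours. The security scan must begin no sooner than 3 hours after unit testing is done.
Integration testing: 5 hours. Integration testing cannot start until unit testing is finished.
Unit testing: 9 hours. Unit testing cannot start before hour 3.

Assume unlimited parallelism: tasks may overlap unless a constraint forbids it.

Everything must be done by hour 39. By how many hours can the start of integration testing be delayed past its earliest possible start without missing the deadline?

7

Unit testing waits on its own release at hour 3, so it starts at hour 3 and finishes at 3 + 9 = hour 12.
Integration testing waits on unit testing (finishes hour 12), so it starts at hour 12 and finishes at 12 + 5 = hour 17.

Working backward from the deadline:
Post-deploy verification must finish by hour 39; it takes 7 hours, so it must start by 39 − 7 = hour 32.
Canary rollout feeds into post-deploy verification (must start by hour 32); so canary rollout must finish by hour 32 and therefore start by hour 24.
Integration testing feeds canary rollout (must start by hour 24); post-deploy verification (must start by hour 32). Taking the minimum, integration testing must finish by hour 24 and start by 24 − 5 = hour 19.
So integration testing can start as early as hour 12 and as late as hour 19, giving 19 − 12 = 7 hours of slack.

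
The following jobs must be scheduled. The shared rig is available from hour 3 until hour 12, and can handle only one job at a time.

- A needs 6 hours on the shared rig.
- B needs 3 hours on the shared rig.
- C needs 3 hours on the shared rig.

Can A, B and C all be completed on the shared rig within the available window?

The shared rig window is 12 − 3 = 9 hours.
Running back to back, the jobs need 6 + 3 + 3 = 12 hours on the shared rig.
Since 12 > 9, they cannot all fit.

No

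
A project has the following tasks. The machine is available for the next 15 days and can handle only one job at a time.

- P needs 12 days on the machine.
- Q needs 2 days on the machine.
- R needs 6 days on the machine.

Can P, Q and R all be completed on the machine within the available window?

No

Running back to back, the jobs need 12 + 2 + 6 = 20 days on the machine.
Since 20 > 15, they cannot all fit.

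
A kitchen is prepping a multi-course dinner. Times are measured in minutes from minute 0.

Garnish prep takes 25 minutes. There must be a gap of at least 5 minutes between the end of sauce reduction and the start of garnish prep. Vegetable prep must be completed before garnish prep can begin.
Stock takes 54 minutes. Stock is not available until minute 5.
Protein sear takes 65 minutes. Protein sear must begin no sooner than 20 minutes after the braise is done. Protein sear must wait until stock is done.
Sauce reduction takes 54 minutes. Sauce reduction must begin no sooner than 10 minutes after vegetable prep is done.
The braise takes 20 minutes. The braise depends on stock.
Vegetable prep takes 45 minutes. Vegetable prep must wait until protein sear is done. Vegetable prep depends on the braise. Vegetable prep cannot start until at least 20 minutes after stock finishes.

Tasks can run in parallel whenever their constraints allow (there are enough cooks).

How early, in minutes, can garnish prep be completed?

303

Stock cannot begin until its own release at minute 5. It runs from minute 5 to 5 + 54 = minute 59.
The braise cannot begin until stock (finishes minute 59). It runs from minute 59 to 59 + 20 = minute 79.
Protein sear needs all of the braise (finishes minute 79, plus 20-minute gap → minute 99); stock (finishes minute 59). That puts its earliest start at minute 99; it finishes at 99 + 65 = minute 164.
For vegetable prep: protein sear (finishes minute 164); the braise (finishes minute 79); stock (finishes minute 59, plus 20-minute gap → minute 79). Taking the maximum gives a start of minute 164, and it finishes at 164 + 45 = minute 209.
Sauce reduction cannot begin until vegetable prep (finishes minute 209, plus 10-minute gap → minute 219). It runs from minute 219 to 219 + 54 = minute 273.
Garnish prep needs all of sauce reduction (finishes minute 273, plus 5-minute gap → minute 278); vegetable prep (finishes minute 209). That puts its earliest start at minute 278; it finishes at 278 + 25 = minute 303.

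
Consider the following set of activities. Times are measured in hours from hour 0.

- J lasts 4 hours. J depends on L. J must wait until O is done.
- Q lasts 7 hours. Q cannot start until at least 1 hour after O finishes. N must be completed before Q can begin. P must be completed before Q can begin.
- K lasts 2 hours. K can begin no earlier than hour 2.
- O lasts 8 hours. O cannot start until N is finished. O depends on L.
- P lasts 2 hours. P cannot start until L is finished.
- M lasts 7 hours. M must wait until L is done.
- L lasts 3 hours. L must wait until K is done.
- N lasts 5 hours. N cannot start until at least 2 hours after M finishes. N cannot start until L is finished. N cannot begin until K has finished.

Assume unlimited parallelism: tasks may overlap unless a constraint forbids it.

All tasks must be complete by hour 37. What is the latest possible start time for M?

To finish by hour 37, J (duration 4) must start no later than hour 33.
To finish by hour 37, Q (duration 7) must start no later than hour 30.
For O: J (must start by hour 33); Q (must start by hour 30, minus 1-hour gap → hour 29). The most restrictive is hour 29; with an 8-hour duration, O must start by hour 21.
N has several dependents: O (must start by hour 21); Q (must start by hour 30). The earliest of those limits is hour 21, so N must start by 21 − 5 = hour 16.
M must finish before N (must start by hour 16, minus 2-hour gap → hour 14). With a 7-hour duration, M must start by 14 − 7 = hour 7.

7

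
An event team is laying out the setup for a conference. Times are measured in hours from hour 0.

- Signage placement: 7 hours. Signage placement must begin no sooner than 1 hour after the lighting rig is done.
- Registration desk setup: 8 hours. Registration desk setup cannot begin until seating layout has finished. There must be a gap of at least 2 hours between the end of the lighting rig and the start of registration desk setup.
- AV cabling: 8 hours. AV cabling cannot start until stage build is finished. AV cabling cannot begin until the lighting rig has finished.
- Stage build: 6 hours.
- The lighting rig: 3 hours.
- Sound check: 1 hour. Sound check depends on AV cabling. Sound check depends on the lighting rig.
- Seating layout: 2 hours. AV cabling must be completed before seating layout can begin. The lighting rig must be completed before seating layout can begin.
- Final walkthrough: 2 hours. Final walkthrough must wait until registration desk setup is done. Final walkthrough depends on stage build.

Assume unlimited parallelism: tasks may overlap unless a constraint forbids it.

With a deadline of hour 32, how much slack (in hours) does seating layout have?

The lighting rig has no prerequisites, so it starts at hour 0 and finishes at hour 3.
Stage build has no prerequisites, so it starts at hour 0 and finishes at hour 6.
AV cabling needs all of stage build (finishes hour 6); the lighting rig (finishes hour 3). That puts its earliest start at hour 6; it finishes at 6 + 8 = hour 14.
Seating layout has to wait for AV cabling (finishes hour 14); the lighting rig (finishes hour 3). The latest of these is hour 14, so seating layout runs hour 14 to 14 + 2 = hour 16.

Working backward from the deadline:
Final walkthrough has no dependents, so it just needs to finish by hour 32. Starting by 32 − 2 = hour 30 achieves that.
Registration desk setup has to be done before final walkthrough (must start by hour 30). That means finishing by hour 30, i.e. starting by 30 − 8 = hour 22.
Seating layout has to be done before registration desk setup (must start by hour 22). That means finishing by hour 22, i.e. starting by 22 − 2 = hour 20.
So seating layout can start as early as hour 14 and as late as hour 20, giving 20 − 14 = 6 hours of slack.

6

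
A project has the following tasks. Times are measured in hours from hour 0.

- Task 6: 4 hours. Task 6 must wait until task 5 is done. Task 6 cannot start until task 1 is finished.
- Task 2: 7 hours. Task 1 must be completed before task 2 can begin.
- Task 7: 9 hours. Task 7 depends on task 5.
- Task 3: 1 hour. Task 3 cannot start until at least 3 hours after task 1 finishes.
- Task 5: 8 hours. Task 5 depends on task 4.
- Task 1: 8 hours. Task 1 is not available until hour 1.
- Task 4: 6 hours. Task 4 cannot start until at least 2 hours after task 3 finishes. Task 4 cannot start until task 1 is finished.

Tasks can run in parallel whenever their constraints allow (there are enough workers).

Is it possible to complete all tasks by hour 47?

Yes

Task 1 cannot begin until its own release at hour 1. It runs from hour 1 to 1 + 8 = hour 9.
Task 3 waits on task 1 (finishes hour 9, plus 3-hour gap → hour 12), so it starts at hour 12 and finishes at 12 + 1 = hour 13.
Task 4 cannot start until task 3 (finishes hour 13, plus 2-hour gap → hour 15); task 1 (finishes hour 9). The controlling bound is hour 15, so task 4 finishes at 15 + 6 = hour 21.
After task 4 (finishes hour 21), task 5 can start at hour 21 and finishes at hour 29.
Task 7 waits on task 5 (finishes hour 29), so it starts at hour 29 and finishes at 29 + 9 = hour 38.
Task 6 cannot start until task 5 (finishes hour 29); task 1 (finishes hour 9). The controlling bound is hour 29, so task 6 finishes at 29 + 4 = hour 33.
After task 1 (finishes hour 9), task 2 can start at hour 9 and finishes at hour 16.
Every task is finished by hour 38, which is no later than the deadline of 47, so the schedule is feasible.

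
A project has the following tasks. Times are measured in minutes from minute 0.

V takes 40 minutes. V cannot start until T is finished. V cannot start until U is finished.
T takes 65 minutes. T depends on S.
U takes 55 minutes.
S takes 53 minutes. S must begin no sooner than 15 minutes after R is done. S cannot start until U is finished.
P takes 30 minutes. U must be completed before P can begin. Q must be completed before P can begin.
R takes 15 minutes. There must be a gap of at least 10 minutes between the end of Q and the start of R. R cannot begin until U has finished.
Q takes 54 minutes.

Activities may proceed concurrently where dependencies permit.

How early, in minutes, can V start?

212

U has no prerequisites, so it starts at minute 0 and finishes at minute 55.
Nothing blocks Q, so it runs from minute 0 to minute 54.
R has to wait for Q (finishes minute 54, plus 10-minute gap → minute 64); U (finishes minute 55). The latest of these is minute 64, so R runs minute 64 to 64 + 15 = minute 79.
For S: R (finishes minute 79, plus 15-minute gap → minute 94); U (finishes minute 55). Taking the maximum gives a start of minute 94, and it finishes at 94 + 53 = minute 147.
After S (finishes minute 147), T can start at minute 147 and finishes at minute 212.
V waits on T (finishes minute 212); U (finishes minute 55). The latest of these is minute 212, which is the earliest V can start.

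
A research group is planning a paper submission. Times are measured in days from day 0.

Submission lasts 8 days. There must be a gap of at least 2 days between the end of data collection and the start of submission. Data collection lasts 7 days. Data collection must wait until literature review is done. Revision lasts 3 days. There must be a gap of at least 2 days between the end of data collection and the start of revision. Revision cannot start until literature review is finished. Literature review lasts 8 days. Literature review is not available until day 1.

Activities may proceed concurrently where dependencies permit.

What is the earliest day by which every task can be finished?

26

Literature review cannot begin until its own release at day 1. It runs from day 1 to 1 + 8 = day 9.
Data collection waits on literature review (finishes day 9), so it starts at day 9 and finishes at 9 + 7 = day 16.
Submission waits on data collection (finishes day 16, plus 2-day gap → day 18), so it starts at day 18 and finishes at 18 + 8 = day 26.
For revision: data collection (finishes day 16, plus 2-day gap → day 18); literature review (finishes day 9). Taking the maximum gives a start of day 18, and it finishes at 18 + 3 = day 21.
All tasks are finished once the last one completes. Finish times: Literature review at 9, Data collection at 16, Revision at 21, Submission at 26. The latest is day 26.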